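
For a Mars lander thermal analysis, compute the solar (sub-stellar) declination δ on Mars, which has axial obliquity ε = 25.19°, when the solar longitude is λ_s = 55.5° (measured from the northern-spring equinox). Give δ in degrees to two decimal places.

δ = +20.53°

sin δ = sin ε · sin λ_s = sin 25.19° × sin 55.5° = 0.350766.
δ = arcsin(0.350766) = +20.53°.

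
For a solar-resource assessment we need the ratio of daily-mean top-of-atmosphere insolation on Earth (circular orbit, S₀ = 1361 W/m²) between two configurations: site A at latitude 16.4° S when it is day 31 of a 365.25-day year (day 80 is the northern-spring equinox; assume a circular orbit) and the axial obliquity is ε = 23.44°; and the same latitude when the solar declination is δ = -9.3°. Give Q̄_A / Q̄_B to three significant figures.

— Configuration A (φ=-16.4°):
Solar longitude: λ_s = 360° × (31 − 80)/365.25 = -48.296°, i.e. -48.296° + 360° = 311.704°.
sin δ = sin 23.44° × sin 311.704° = -0.29698, so δ = -17.277°.
cos H₀ = −tan(-16.4°) tan(-17.277°) = -0.0915, H₀ = 1.6625 rad.
Bracket: H₀ sin φ sin δ + cos φ cos δ sin H₀ = 1.6625×-0.28234×-0.29698 + 0.95931×0.95488×0.99580 = 0.139400 + 0.912179 = 1.051579.
Q̄ = (S₀/π) × [bracket] = (1361/π) × 1.051579 = 455.56 W/m².
— Configuration B (φ=-16.4°):
cos H₀ = −tan(-16.4°) tan(-9.300°) = -0.0482, H₀ = 1.6190 rad.
Bracket: H₀ sin φ sin δ + cos φ cos δ sin H₀ = 1.6190×-0.28234×-0.16160 + 0.95931×0.98686×0.99884 = 0.073869 + 0.945606 = 1.019475.
Q̄ = (S₀/π) × [bracket] = (1361/π) × 1.019475 = 441.66 W/m².
Ratio Q̄_A / Q̄_B = 455.56 / 441.66 = 1.031.

Q̄_A / Q̄_B ≈ 1.03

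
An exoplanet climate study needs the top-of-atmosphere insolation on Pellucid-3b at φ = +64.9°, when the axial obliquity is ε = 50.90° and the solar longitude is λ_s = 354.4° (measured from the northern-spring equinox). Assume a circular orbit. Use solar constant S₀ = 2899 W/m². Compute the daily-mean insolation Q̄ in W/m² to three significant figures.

Solar declination: sin δ = sin ε · sin λ_s = sin 50.90° × sin 354.4° = -0.07573, so δ = -4.343°.
cos H₀ = −tan(+64.9°) tan(-4.343°) = 0.1621, H₀ = 1.4079 rad.
Bracket: H₀ sin φ sin δ + cos φ cos δ sin H₀ = 1.4079×0.90557×-0.07573 + 0.42420×0.99713×0.98677 = -0.096552 + 0.417386 = 0.320834.
Q̄ = (S₀/π) × [bracket] = (2899/π) × 0.320834 = 296.1 W/m².

Q̄ ≈ 296 W/m²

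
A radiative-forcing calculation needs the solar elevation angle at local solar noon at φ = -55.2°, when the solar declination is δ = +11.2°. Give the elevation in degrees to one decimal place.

At local noon the hour angle is zero, so the zenith angle equals |φ − δ| = |-55.2° − (+11.200°)| = 66.400°.
Elevation = 90° − 66.400° = 23.6°.

23.6°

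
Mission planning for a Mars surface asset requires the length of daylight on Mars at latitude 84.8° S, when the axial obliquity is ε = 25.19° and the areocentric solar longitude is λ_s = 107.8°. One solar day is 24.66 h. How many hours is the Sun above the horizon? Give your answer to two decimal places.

sin δ = sin 25.19° × sin 107.8° = 0.40525, so δ = +23.907°.
cos H₀ = −tan φ · tan δ = 4.8708 ≥ 1, so the Sun never rises (polar night) and H₀ = 0.
Daylight = 2H₀/(2π) × 24.66 h = (0.0000/π) × 24.66 = 0.00 h.

0.00 h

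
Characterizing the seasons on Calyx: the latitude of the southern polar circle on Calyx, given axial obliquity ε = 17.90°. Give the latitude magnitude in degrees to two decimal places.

The polar circle is the lowest latitude that experiences at least one full rotation of continuous darkness at the northern-summer solstice; it lies at |ϕ| = 90° − ε = 90° − 17.90° = 72.10°.

72.10°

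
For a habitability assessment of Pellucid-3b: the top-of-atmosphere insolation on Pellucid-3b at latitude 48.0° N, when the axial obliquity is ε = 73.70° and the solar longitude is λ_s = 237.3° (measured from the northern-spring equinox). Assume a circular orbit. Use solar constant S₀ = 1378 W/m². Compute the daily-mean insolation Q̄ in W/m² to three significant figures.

Solar declination: sin δ = sin ε · sin λ_s = sin 73.70° × sin 237.3° = -0.80769, so δ = -53.871°.
cos H₀ = −tan(+48.0°) tan(-53.871°) = 1.5214 ≥ 1 ⇒ polar night, H₀ = 0 and Q̄ = 0.

Q̄ ≈ 0.00 W/m²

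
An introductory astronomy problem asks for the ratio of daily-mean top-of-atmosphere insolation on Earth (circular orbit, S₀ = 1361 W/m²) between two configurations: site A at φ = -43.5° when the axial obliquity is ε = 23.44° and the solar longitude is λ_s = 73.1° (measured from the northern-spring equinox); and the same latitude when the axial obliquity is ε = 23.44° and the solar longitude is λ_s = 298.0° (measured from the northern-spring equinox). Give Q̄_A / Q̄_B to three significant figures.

— Configuration A (φ=-43.5°):
Solar declination: sin δ = sin ε · sin λ_s = sin 23.44° × sin 73.1° = 0.38061, so δ = +22.371°.
cos H₀ = −tan(-43.5°) tan(+22.371°) = 0.3906, H₀ = 1.1695 rad.
Bracket: H₀ sin φ sin δ + cos φ cos δ sin H₀ = 1.1695×-0.68835×0.38061 + 0.72537×0.92474×0.92057 = -0.306401 + 0.617499 = 0.311098.
Q̄ = (S₀/π) × [bracket] = (1361/π) × 0.311098 = 134.77 W/m².
— Configuration B (φ=-43.5°):
Solar declination: sin δ = sin ε · sin λ_s = sin 23.44° × sin 298.0° = -0.35123, so δ = -20.562°.
cos H₀ = −tan(-43.5°) tan(-20.562°) = -0.3560, H₀ = 1.9348 rad.
Bracket: H₀ sin φ sin δ + cos φ cos δ sin H₀ = 1.9348×-0.68835×-0.35123 + 0.72537×0.93629×0.93449 = 0.467775 + 0.634665 = 1.102440.
Q̄ = (S₀/π) × [bracket] = (1361/π) × 1.102440 = 477.60 W/m².
Ratio Q̄_A / Q̄_B = 134.77 / 477.60 = 0.2822.

Q̄_A / Q̄_B ≈ 0.282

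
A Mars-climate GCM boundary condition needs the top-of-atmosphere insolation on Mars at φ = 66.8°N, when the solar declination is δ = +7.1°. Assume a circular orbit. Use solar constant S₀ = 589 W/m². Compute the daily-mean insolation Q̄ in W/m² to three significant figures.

cos H₀ = −tan(+66.8°) tan(+7.100°) = -0.2906, H₀ = 1.8657 rad.
Bracket: H₀ sin φ sin δ + cos φ cos δ sin H₀ = 1.8657×0.91914×0.12360 + 0.39394×0.99233×0.95684 = 0.211954 + 0.374046 = 0.586000.
Q̄ = (S₀/π) × [bracket] = (589/π) × 0.586000 = 109.9 W/m².

Q̄ ≈ 110 W/m²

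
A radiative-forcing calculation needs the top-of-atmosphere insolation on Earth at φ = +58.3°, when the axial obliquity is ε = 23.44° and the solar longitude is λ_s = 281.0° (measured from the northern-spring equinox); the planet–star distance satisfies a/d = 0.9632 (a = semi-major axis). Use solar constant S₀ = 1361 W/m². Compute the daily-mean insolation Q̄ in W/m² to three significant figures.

Q̄ ≈ 32.7 W/m²

Solar declination: sin δ = sin ε · sin λ_s = sin 23.44° × sin 281.0° = -0.39048, so δ = -22.984°.
cos H₀ = −tan(+58.3°) tan(-22.984°) = 0.6868, H₀ = 0.8138 rad.
Bracket: H₀ sin φ sin δ + cos φ cos δ sin H₀ = 0.8138×0.85081×-0.39048 + 0.52547×0.92061×0.72688 = -0.270364 + 0.351630 = 0.081266.
Inverse-square distance factor (a/d)² = 0.9632² = 0.927754.
Q̄ = (S₀/π) × 0.927754 × [bracket] = (1361/π) × 0.927754 × 0.081266 = 32.66 W/m².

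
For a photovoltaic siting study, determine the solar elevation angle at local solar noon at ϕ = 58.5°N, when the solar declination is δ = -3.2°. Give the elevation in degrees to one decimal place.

28.3°

At local noon the hour angle is zero, so the zenith angle equals |ϕ − δ| = |+58.5° − (-3.200°)| = 61.700°.
Elevation = 90° − 61.700° = 28.3°.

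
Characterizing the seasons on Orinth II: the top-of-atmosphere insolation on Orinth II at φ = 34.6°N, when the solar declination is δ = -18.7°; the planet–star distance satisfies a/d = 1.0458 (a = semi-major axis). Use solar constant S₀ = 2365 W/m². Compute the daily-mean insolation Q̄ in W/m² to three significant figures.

Q̄ ≈ 424 W/m²

cos H₀ = −tan(+34.6°) tan(-18.700°) = 0.2335, H₀ = 1.3351 rad.
Bracket: H₀ sin φ sin δ + cos φ cos δ sin H₀ = 1.3351×0.56784×-0.32061 + 0.82314×0.94721×0.97236 = -0.243062 + 0.758136 = 0.515074.
Inverse-square distance factor (a/d)² = 1.0458² = 1.093698.
Q̄ = (S₀/π) × 1.093698 × [bracket] = (2365/π) × 1.093698 × 0.515074 = 424.1 W/m².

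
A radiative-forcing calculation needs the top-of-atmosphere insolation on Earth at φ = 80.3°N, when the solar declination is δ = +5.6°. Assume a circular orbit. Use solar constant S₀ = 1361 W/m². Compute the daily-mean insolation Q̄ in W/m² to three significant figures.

Q̄ ≈ 150 W/m²

cos H₀ = −tan(+80.3°) tan(+5.600°) = -0.5736, H₀ = 2.1817 rad.
Bracket: H₀ sin φ sin δ + cos φ cos δ sin H₀ = 2.1817×0.98570×0.09758 + 0.16849×0.99523×0.81912 = 0.209846 + 0.137355 = 0.347201.
Q̄ = (S₀/π) × [bracket] = (1361/π) × 0.347201 = 150.4 W/m².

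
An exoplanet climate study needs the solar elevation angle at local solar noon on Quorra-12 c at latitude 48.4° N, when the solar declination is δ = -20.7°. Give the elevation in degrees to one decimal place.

20.9°

At local noon the hour angle is zero, so the zenith angle equals |φ − δ| = |+48.4° − (-20.700°)| = 69.100°.
Elevation = 90° − 69.100° = 20.9°.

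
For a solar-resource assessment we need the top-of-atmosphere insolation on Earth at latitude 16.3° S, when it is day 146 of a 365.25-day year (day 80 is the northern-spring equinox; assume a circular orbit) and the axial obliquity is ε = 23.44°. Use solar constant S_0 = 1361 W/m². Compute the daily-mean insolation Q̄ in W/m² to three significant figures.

Q̄ ≈ 321 W/m²

Solar longitude: L_s = 360° × (146 − 80)/365.25 = 65.051°.
sin δ = sin 23.44° × sin 65.051° = 0.36067, so δ = +21.141°.
cos h₀ = −tan(-16.3°) tan(+21.141°) = 0.1131, h₀ = 1.4575 rad.
Bracket: h₀ sin ϕ sin δ + cos ϕ cos δ sin h₀ = 1.4575×-0.28067×0.36067 + 0.95981×0.93269×0.99359 = -0.147542 + 0.889467 = 0.741925.
Q̄ = (S_0/π) × [bracket] = (1361/π) × 0.741925 = 321.4 W/m².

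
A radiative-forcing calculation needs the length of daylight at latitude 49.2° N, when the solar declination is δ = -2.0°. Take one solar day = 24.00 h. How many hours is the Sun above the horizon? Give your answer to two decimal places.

11.69 h

cos h₀ = −tan ϕ · tan δ = −tan(+49.2°) × tan(-2.000°) = 0.0405, so h₀ = 1.5303 rad = 87.68°.
Daylight = 2h₀/(2π) × 24.00 h = (1.5303/π) × 24.00 = 11.69 h.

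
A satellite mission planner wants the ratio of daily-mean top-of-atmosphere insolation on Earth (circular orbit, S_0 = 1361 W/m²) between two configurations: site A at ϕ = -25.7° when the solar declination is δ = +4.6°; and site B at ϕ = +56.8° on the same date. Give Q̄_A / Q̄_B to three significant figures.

— Configuration A (ϕ=-25.7°):
cos h₀ = −tan(-25.7°) tan(+4.600°) = 0.0387, h₀ = 1.5321 rad.
Bracket: h₀ sin ϕ sin δ + cos ϕ cos δ sin h₀ = 1.5321×-0.43366×0.08020 + 0.90108×0.99678×0.99925 = -0.053286 + 0.897505 = 0.844219.
Q̄ = (S_0/π) × [bracket] = (1361/π) × 0.844219 = 365.73 W/m².
— Configuration B (ϕ=+56.8°):
cos h₀ = −tan(+56.8°) tan(+4.600°) = -0.1230, h₀ = 1.6941 rad.
Bracket: h₀ sin ϕ sin δ + cos ϕ cos δ sin h₀ = 1.6941×0.83676×0.08020 + 0.54756×0.99678×0.99241 = 0.113688 + 0.541654 = 0.655342.
Q̄ = (S_0/π) × [bracket] = (1361/π) × 0.655342 = 283.91 W/m².
Ratio Q̄_A / Q̄_B = 365.73 / 283.91 = 1.288.

Q̄_A / Q̄_B ≈ 1.29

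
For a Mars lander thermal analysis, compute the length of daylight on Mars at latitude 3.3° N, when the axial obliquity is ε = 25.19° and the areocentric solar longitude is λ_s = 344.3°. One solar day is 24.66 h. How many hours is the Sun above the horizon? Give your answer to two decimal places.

sin δ = sin 25.19° × sin 344.3° = -0.11517, so δ = -6.614°.
cos H₀ = −tan φ · tan δ = −tan(+3.3°) × tan(-6.614°) = 0.0067, so H₀ = 1.5641 rad = 89.62°.
Daylight = 2H₀/(2π) × 24.66 h = (1.5641/π) × 24.66 = 12.28 h.

12.28 h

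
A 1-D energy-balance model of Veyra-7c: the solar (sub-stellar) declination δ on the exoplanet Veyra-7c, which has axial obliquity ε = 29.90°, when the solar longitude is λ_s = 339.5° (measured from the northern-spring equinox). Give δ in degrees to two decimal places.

δ = -10.05°

sin δ = sin ε · sin λ_s = sin 29.90° × sin 339.5° = -0.174574.
δ = arcsin(-0.174574) = -10.05°.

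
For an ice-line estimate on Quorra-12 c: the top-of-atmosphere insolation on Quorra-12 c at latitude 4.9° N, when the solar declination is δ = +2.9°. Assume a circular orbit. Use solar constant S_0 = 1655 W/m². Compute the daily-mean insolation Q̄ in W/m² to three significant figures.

cos h₀ = −tan(+4.9°) tan(+2.900°) = -0.0043, h₀ = 1.5751 rad.
Bracket: h₀ sin ϕ sin δ + cos ϕ cos δ sin h₀ = 1.5751×0.08542×0.05059 + 0.99635×0.99872×0.99999 = 0.006807 + 0.995065 = 1.001872.
Q̄ = (S_0/π) × [bracket] = (1655/π) × 1.001872 = 527.8 W/m².

Q̄ ≈ 528 W/m²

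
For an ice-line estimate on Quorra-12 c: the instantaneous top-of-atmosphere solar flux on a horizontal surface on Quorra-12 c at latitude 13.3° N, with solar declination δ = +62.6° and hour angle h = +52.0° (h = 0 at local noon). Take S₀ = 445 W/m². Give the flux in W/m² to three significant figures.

214 W/m²

cos θ_z = sin φ sin δ + cos φ cos δ cos h = 0.204242 + 0.275728 = 0.479970.
Flux = S₀ · cos θ_z = 445 × 0.479970 = 213.6 W/m².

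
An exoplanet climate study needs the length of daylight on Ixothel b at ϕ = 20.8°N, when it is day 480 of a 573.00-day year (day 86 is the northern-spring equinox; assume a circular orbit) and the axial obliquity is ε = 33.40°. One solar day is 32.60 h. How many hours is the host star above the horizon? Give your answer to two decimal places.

Solar longitude: L_s = 360° × (480 − 86)/573.00 = 247.539°.
sin δ = sin 33.40° × sin 247.539° = -0.50872, so δ = -30.579°.
cos h₀ = −tan ϕ · tan δ = −tan(+20.8°) × tan(-30.579°) = 0.2245, so h₀ = 1.3444 rad = 77.03°.
Daylight = 2h₀/(2π) × 32.60 h = (1.3444/π) × 32.60 = 13.95 h.

13.95 h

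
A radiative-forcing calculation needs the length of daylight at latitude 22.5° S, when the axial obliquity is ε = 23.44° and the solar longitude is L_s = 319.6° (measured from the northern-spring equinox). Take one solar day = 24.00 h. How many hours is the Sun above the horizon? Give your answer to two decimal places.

12.85 h

Solar declination: sin δ = sin ε · sin L_s = sin 23.44° × sin 319.6° = -0.25781, so δ = -14.940°.
cos h₀ = −tan ϕ · tan δ = −tan(-22.5°) × tan(-14.940°) = -0.1105, so h₀ = 1.6815 rad = 96.35°.
Daylight = 2h₀/(2π) × 24.00 h = (1.6815/π) × 24.00 = 12.85 h.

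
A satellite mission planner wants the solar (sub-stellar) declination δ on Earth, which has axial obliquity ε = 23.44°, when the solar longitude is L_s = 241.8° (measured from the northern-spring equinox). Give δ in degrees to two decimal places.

sin δ = sin ε · sin L_s = sin 23.44° × sin 241.8° = -0.350572.
δ = arcsin(-0.350572) = -20.52°.

δ = -20.52°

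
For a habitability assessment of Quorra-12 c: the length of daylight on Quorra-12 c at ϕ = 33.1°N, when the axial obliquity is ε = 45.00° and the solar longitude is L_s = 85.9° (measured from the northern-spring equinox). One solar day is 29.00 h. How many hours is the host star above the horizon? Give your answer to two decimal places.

21.01 h

Solar declination: sin δ = sin ε · sin L_s = sin 45.00° × sin 85.9° = 0.70530, so δ = +44.854°.
cos h₀ = −tan ϕ · tan δ = −tan(+33.1°) × tan(+44.854°) = -0.6486, so h₀ = 2.2765 rad = 130.43°.
Daylight = 2h₀/(2π) × 29.00 h = (2.2765/π) × 29.00 = 21.01 h.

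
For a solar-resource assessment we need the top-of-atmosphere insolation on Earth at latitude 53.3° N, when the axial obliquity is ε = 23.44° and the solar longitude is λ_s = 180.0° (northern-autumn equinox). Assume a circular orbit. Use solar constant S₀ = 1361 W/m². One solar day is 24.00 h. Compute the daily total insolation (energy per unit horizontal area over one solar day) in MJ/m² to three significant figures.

22.4 MJ/m²

Solar declination: sin δ = sin ε · sin λ_s = sin 23.44° × sin 180.0° = 0.00000, so δ = +0.000°.
cos H₀ = −tan(+53.3°) tan(+0.000°) = -0.0000, H₀ = 1.5708 rad.
Bracket: H₀ sin φ sin δ + cos φ cos δ sin H₀ = 1.5708×0.80178×0.00000 + 0.59763×1.00000×1.00000 = 0.000000 + 0.597630 = 0.597630.
Q̄ = (S₀/π) × [bracket] = (1361/π) × 0.597630 = 258.91 W/m².
Daily total = Q̄ × 24.00 h × 3600 s/h = 258.91 × 24.00 × 3600 / 10⁶ = 22.37 MJ/m².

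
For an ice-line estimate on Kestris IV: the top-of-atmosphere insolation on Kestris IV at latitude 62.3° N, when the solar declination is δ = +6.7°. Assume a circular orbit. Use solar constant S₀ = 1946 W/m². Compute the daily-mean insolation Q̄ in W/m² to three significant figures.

cos H₀ = −tan(+62.3°) tan(+6.700°) = -0.2238, H₀ = 1.7965 rad.
Bracket: H₀ sin φ sin δ + cos φ cos δ sin H₀ = 1.7965×0.88539×0.11667 + 0.46484×0.99317×0.97465 = 0.185576 + 0.449962 = 0.635538.
Q̄ = (S₀/π) × [bracket] = (1946/π) × 0.635538 = 393.7 W/m².

Q̄ ≈ 394 W/m²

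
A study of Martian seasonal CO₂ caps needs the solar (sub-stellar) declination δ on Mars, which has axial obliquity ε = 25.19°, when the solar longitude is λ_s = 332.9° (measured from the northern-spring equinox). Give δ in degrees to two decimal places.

sin δ = sin ε · sin λ_s = sin 25.19° × sin 332.9° = -0.193890.
δ = arcsin(-0.193890) = -11.18°.

δ = -11.18°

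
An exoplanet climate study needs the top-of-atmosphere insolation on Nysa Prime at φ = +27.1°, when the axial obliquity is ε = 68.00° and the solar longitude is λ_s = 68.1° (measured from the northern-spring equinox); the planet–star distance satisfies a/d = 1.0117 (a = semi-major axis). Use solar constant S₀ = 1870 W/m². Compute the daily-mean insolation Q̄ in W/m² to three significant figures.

Q̄ ≈ 763 W/m²

Solar declination: sin δ = sin ε · sin λ_s = sin 68.00° × sin 68.1° = 0.86027, so δ = +59.347°.
cos H₀ = −tan(+27.1°) tan(+59.347°) = -0.8635, H₀ = 2.6129 rad.
Bracket: H₀ sin φ sin δ + cos φ cos δ sin H₀ = 2.6129×0.45554×0.86027 + 0.89021×0.50983×0.50440 = 1.023963 + 0.228925 = 1.252888.
Inverse-square distance factor (a/d)² = 1.0117² = 1.023537.
Q̄ = (S₀/π) × 1.023537 × [bracket] = (1870/π) × 1.023537 × 1.252888 = 763.3 W/m².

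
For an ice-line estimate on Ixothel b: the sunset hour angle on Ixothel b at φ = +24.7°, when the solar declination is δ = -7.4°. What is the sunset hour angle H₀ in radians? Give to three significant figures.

H₀ = 1.51 rad

cos H₀ = −tan φ · tan δ = −tan(+24.7°) × tan(-7.400°) = 0.0597, so H₀ = 1.5110 rad = 86.58°.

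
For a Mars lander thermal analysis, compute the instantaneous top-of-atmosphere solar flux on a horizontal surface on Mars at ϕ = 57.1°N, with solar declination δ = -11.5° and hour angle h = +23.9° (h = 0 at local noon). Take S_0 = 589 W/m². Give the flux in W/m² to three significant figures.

188 W/m²

cos θ_z = sin ϕ sin δ + cos ϕ cos δ cos h = -0.167393 + 0.486630 = 0.319237.
Flux = S_0 · cos θ_z = 589 × 0.319237 = 188.0 W/m².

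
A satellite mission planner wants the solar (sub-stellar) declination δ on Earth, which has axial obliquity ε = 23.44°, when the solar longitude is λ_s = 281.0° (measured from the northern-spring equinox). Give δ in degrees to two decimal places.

δ = -22.98°

sin δ = sin ε · sin λ_s = sin 23.44° × sin 281.0° = -0.390480.
δ = arcsin(-0.390480) = -22.98°.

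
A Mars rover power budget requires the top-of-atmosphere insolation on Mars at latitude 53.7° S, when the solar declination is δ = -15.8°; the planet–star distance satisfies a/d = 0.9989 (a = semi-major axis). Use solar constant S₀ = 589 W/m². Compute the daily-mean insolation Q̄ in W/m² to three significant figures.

cos H₀ = −tan(-53.7°) tan(-15.800°) = -0.3852, H₀ = 1.9662 rad.
Bracket: H₀ sin φ sin δ + cos φ cos δ sin H₀ = 1.9662×-0.80593×-0.27228 + 0.59201×0.96222×0.92283 = 0.431460 + 0.525684 = 0.957144.
Inverse-square distance factor (a/d)² = 0.9989² = 0.997801.
Q̄ = (S₀/π) × 0.997801 × [bracket] = (589/π) × 0.997801 × 0.957144 = 179.1 W/m².

Q̄ ≈ 179 W/m²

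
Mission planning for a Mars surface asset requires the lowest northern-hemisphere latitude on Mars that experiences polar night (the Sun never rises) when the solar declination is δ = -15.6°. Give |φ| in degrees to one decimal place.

Polar night requires cos H₀ = −tan φ tan δ ≥ 1, i.e. tan φ tan δ ≤ −1.
The boundary is |tan φ| · |tan δ| = 1, so |φ| = 90° − |δ| = 90° − 15.6° = 74.4° in the northern hemisphere.

|φ| = 74.4°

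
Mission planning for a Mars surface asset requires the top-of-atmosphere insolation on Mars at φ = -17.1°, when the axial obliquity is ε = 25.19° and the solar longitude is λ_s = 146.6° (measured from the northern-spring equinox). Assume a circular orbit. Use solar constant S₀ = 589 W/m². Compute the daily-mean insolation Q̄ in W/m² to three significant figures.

Q̄ ≈ 154 W/m²

Solar declination: sin δ = sin ε · sin λ_s = sin 25.19° × sin 146.6° = 0.23430, so δ = +13.550°.
cos H₀ = −tan(-17.1°) tan(+13.550°) = 0.0741, H₀ = 1.4966 rad.
Bracket: H₀ sin φ sin δ + cos φ cos δ sin H₀ = 1.4966×-0.29404×0.23430 + 0.95579×0.97217×0.99725 = -0.103106 + 0.926635 = 0.823529.
Q̄ = (S₀/π) × [bracket] = (589/π) × 0.823529 = 154.4 W/m².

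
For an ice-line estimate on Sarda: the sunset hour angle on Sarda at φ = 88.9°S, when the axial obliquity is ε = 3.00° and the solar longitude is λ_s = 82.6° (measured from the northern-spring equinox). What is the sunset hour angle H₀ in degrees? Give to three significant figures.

Solar declination: sin δ = sin ε · sin λ_s = sin 3.00° × sin 82.6° = 0.05190, so δ = +2.975°.
cos H₀ = −tan φ · tan δ = 2.7066 ≥ 1, so the host star never rises (polar night) and H₀ = 0.

H₀ = 0.00°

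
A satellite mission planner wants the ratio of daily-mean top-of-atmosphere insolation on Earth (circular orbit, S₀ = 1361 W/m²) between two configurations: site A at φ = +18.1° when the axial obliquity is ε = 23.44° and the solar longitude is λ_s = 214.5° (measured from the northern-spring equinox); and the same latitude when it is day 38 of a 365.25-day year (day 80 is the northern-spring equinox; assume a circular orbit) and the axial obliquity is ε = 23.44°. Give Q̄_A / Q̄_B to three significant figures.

Q̄_A / Q̄_B ≈ 1.03

— Configuration A (φ=+18.1°):
Solar declination: sin δ = sin ε · sin λ_s = sin 23.44° × sin 214.5° = -0.22531, so δ = -13.021°.
cos H₀ = −tan(+18.1°) tan(-13.021°) = 0.0756, H₀ = 1.4951 rad.
Bracket: H₀ sin φ sin δ + cos φ cos δ sin H₀ = 1.4951×0.31068×-0.22531 + 0.95052×0.97429×0.99714 = -0.104656 + 0.923434 = 0.818778.
Q̄ = (S₀/π) × [bracket] = (1361/π) × 0.818778 = 354.71 W/m².
— Configuration B (φ=+18.1°):
Solar longitude: λ_s = 360° × (38 − 80)/365.25 = -41.396°, i.e. -41.396° + 360° = 318.604°.
sin δ = sin 23.44° × sin 318.604° = -0.26304, so δ = -15.251°.
cos H₀ = −tan(+18.1°) tan(-15.251°) = 0.0891, H₀ = 1.4816 rad.
Bracket: H₀ sin φ sin δ + cos φ cos δ sin H₀ = 1.4816×0.31068×-0.26304 + 0.95052×0.96478×0.99602 = -0.121078 + 0.913393 = 0.792315.
Q̄ = (S₀/π) × [bracket] = (1361/π) × 0.792315 = 343.25 W/m².
Ratio Q̄_A / Q̄_B = 354.71 / 343.25 = 1.033.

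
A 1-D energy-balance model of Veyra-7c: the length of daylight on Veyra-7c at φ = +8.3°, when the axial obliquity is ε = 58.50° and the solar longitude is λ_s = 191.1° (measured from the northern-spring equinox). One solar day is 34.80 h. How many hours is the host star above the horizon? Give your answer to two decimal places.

17.13 h

Solar declination: sin δ = sin ε · sin λ_s = sin 58.50° × sin 191.1° = -0.16415, so δ = -9.448°.
cos H₀ = −tan φ · tan δ = −tan(+8.3°) × tan(-9.448°) = 0.0243, so H₀ = 1.5465 rad = 88.61°.
Daylight = 2H₀/(2π) × 34.80 h = (1.5465/π) × 34.80 = 17.13 h.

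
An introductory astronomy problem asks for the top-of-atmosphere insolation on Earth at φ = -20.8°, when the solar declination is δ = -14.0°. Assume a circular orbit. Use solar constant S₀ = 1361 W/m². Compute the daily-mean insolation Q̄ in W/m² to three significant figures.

cos H₀ = −tan(-20.8°) tan(-14.000°) = -0.0947, H₀ = 1.6656 rad.
Bracket: H₀ sin φ sin δ + cos φ cos δ sin H₀ = 1.6656×-0.35511×-0.24192 + 0.93483×0.97030×0.99550 = 0.143089 + 0.902984 = 1.046073.
Q̄ = (S₀/π) × [bracket] = (1361/π) × 1.046073 = 453.2 W/m².

Q̄ ≈ 453 W/m²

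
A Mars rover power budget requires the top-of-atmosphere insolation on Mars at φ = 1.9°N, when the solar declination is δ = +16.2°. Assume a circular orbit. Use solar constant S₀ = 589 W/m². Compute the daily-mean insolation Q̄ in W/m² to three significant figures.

cos H₀ = −tan(+1.9°) tan(+16.200°) = -0.0096, H₀ = 1.5804 rad.
Bracket: H₀ sin φ sin δ + cos φ cos δ sin H₀ = 1.5804×0.03316×0.27899 + 0.99945×0.96029×0.99995 = 0.014621 + 0.959714 = 0.974335.
Q̄ = (S₀/π) × [bracket] = (589/π) × 0.974335 = 182.7 W/m².

Q̄ ≈ 183 W/m²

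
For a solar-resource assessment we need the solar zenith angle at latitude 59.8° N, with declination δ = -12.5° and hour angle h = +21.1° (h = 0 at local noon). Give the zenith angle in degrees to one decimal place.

cos θ_z = sin φ sin δ + cos φ cos δ cos h = -0.187063 + 0.458170 = 0.271107.
θ_z = arccos(0.271107) = 74.3°.

θ_z = 74.3°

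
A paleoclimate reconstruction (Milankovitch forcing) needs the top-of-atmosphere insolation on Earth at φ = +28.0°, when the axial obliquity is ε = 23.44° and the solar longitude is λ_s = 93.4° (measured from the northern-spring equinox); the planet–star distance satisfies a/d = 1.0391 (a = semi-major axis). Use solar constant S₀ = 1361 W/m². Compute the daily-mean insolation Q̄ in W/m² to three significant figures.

Solar declination: sin δ = sin ε · sin λ_s = sin 23.44° × sin 93.4° = 0.39709, so δ = +23.396°.
cos H₀ = −tan(+28.0°) tan(+23.396°) = -0.2301, H₀ = 1.8029 rad.
Bracket: H₀ sin φ sin δ + cos φ cos δ sin H₀ = 1.8029×0.46947×0.39709 + 0.88295×0.91778×0.97318 = 0.336100 + 0.788620 = 1.124720.
Inverse-square distance factor (a/d)² = 1.0391² = 1.079729.
Q̄ = (S₀/π) × 1.079729 × [bracket] = (1361/π) × 1.079729 × 1.124720 = 526.1 W/m².

Q̄ ≈ 526 W/m²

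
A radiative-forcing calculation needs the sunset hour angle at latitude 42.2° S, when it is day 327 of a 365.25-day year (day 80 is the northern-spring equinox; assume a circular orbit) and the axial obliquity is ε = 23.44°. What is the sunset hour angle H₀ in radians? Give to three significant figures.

Solar longitude: λ_s = 360° × (327 − 80)/365.25 = 243.450°.
sin δ = sin 23.44° × sin 243.450° = -0.35584, so δ = -20.845°.
cos H₀ = −tan φ · tan δ = −tan(-42.2°) × tan(-20.845°) = -0.3453, so H₀ = 1.9233 rad = 110.20°.

H₀ = 1.92 rad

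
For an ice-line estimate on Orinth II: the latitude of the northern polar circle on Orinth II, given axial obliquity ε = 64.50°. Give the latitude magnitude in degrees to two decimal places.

25.50°

The polar circle is the lowest latitude that experiences at least one full rotation of continuous daylight at the northern-summer solstice; it lies at |φ| = 90° − ε = 90° − 64.50° = 25.50°.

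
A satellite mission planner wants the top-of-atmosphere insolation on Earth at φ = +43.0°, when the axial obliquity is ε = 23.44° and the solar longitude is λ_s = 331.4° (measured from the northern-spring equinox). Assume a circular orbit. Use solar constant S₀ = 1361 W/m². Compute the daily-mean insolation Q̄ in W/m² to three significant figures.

Solar declination: sin δ = sin ε · sin λ_s = sin 23.44° × sin 331.4° = -0.19042, so δ = -10.977°.
cos H₀ = −tan(+43.0°) tan(-10.977°) = 0.1809, H₀ = 1.3889 rad.
Bracket: H₀ sin φ sin δ + cos φ cos δ sin H₀ = 1.3889×0.68200×-0.19042 + 0.73135×0.98170×0.98351 = -0.180371 + 0.706127 = 0.525756.
Q̄ = (S₀/π) × [bracket] = (1361/π) × 0.525756 = 227.8 W/m².

Q̄ ≈ 228 W/m²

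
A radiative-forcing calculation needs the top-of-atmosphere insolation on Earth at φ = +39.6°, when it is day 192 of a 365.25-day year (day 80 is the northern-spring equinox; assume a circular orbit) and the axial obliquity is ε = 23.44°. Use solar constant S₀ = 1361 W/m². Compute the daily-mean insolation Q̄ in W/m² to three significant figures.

Q̄ ≈ 489 W/m²

Solar longitude: λ_s = 360° × (192 − 80)/365.25 = 110.390°.
sin δ = sin 23.44° × sin 110.390° = 0.37286, so δ = +21.892°.
cos H₀ = −tan(+39.6°) tan(+21.892°) = -0.3324, H₀ = 1.9097 rad.
Bracket: H₀ sin φ sin δ + cos φ cos δ sin H₀ = 1.9097×0.63742×0.37286 + 0.77051×0.92789×0.94313 = 0.453875 + 0.674289 = 1.128164.
Q̄ = (S₀/π) × [bracket] = (1361/π) × 1.128164 = 488.7 W/m².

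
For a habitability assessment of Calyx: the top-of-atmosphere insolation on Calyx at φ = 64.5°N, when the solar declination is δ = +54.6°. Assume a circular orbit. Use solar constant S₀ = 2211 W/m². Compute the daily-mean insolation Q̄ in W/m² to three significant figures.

cos H₀ = −tan(+64.5°) tan(+54.600°) = -2.9501 ≤ −1 ⇒ polar day, H₀ = π.
Bracket: H₀ sin φ sin δ + cos φ cos δ sin H₀ = 3.1416×0.90259×0.81513 + 0.43051×0.57928×0.00000 = 2.311364 + 0.000000 = 2.311364.
Q̄ = (S₀/π) × [bracket] = (2211/π) × 2.311364 = 1627 W/m².

Q̄ ≈ 1.63e+03 W/m²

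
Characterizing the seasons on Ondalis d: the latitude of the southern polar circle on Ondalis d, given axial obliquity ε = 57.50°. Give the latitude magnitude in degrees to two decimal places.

32.50°

The polar circle is the lowest latitude that experiences at least one full rotation of continuous darkness at the northern-summer solstice; it lies at |ϕ| = 90° − ε = 90° − 57.50° = 32.50°.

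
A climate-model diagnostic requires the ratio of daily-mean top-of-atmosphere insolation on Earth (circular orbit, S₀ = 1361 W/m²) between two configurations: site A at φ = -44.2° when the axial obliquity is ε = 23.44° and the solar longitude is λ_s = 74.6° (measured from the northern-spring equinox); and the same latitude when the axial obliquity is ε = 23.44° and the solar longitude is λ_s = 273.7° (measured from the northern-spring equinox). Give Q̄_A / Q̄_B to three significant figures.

Q̄_A / Q̄_B ≈ 0.258

— Configuration A (φ=-44.2°):
Solar declination: sin δ = sin ε · sin λ_s = sin 23.44° × sin 74.6° = 0.38351, so δ = +22.551°.
cos H₀ = −tan(-44.2°) tan(+22.551°) = 0.4038, H₀ = 1.1551 rad.
Bracket: H₀ sin φ sin δ + cos φ cos δ sin H₀ = 1.1551×-0.69717×0.38351 + 0.71691×0.92354×0.91484 = -0.308841 + 0.605711 = 0.296870.
Q̄ = (S₀/π) × [bracket] = (1361/π) × 0.296870 = 128.61 W/m².
— Configuration B (φ=-44.2°):
Solar declination: sin δ = sin ε · sin λ_s = sin 23.44° × sin 273.7° = -0.39696, so δ = -23.388°.
cos H₀ = −tan(-44.2°) tan(-23.388°) = -0.4206, H₀ = 2.0049 rad.
Bracket: H₀ sin φ sin δ + cos φ cos δ sin H₀ = 2.0049×-0.69717×-0.39696 + 0.71691×0.91784×0.90725 = 0.554853 + 0.596978 = 1.151831.
Q̄ = (S₀/π) × [bracket] = (1361/π) × 1.151831 = 499.00 W/m².
Ratio Q̄_A / Q̄_B = 128.61 / 499.00 = 0.2577.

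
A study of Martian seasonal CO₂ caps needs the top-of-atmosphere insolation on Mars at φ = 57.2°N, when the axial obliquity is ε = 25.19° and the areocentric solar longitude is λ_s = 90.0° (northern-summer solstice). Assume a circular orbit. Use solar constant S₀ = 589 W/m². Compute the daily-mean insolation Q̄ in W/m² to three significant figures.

Q̄ ≈ 223 W/m²

sin δ = sin 25.19° × sin 90.0° = 0.42562, so δ = +25.190°.
cos H₀ = −tan(+57.2°) tan(+25.190°) = -0.7298, H₀ = 2.3889 rad.
Bracket: H₀ sin φ sin δ + cos φ cos δ sin H₀ = 2.3889×0.84057×0.42562 + 0.54171×0.90490×0.68362 = 0.854661 + 0.335106 = 1.189767.
Q̄ = (S₀/π) × [bracket] = (589/π) × 1.189767 = 223.1 W/m².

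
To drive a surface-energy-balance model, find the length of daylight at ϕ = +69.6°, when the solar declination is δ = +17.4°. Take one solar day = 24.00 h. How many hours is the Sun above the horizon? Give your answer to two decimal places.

19.66 h

cos h₀ = −tan ϕ · tan δ = −tan(+69.6°) × tan(+17.400°) = -0.8427, so h₀ = 2.5730 rad = 147.42°.
Daylight = 2h₀/(2π) × 24.00 h = (2.5730/π) × 24.00 = 19.66 h.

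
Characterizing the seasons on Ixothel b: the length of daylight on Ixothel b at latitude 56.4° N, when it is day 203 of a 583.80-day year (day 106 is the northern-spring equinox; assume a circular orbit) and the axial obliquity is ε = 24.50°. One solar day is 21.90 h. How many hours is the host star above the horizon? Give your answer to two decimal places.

Solar longitude: L_s = 360° × (203 − 106)/583.80 = 59.815°.
sin δ = sin 24.50° × sin 59.815° = 0.35846, so δ = +21.006°.
cos h₀ = −tan ϕ · tan δ = −tan(+56.4°) × tan(+21.006°) = -0.5779, so h₀ = 2.1870 rad = 125.31°.
Daylight = 2h₀/(2π) × 21.90 h = (2.1870/π) × 21.90 = 15.25 h.

15.25 h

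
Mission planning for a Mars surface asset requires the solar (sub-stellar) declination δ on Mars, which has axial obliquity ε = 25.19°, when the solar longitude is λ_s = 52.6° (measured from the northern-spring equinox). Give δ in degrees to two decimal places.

δ = +19.76°

sin δ = sin ε · sin λ_s = sin 25.19° × sin 52.6° = 0.338120.
δ = arcsin(0.338120) = +19.76°.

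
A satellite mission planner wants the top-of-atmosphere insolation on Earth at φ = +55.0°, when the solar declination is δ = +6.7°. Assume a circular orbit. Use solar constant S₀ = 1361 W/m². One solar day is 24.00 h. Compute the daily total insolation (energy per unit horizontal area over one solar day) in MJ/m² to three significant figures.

27.2 MJ/m²

cos H₀ = −tan(+55.0°) tan(+6.700°) = -0.1678, H₀ = 1.7394 rad.
Bracket: H₀ sin φ sin δ + cos φ cos δ sin H₀ = 1.7394×0.81915×0.11667 + 0.57358×0.99317×0.98583 = 0.166235 + 0.561590 = 0.727825.
Q̄ = (S₀/π) × [bracket] = (1361/π) × 0.727825 = 315.31 W/m².
Daily total = Q̄ × 24.00 h × 3600 s/h = 315.31 × 24.00 × 3600 / 10⁶ = 27.24 MJ/m².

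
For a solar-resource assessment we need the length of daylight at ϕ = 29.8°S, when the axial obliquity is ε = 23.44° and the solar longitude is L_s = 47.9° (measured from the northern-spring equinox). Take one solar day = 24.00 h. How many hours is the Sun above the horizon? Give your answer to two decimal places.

10.64 h

Solar declination: sin δ = sin ε · sin L_s = sin 23.44° × sin 47.9° = 0.29515, so δ = +17.166°.
cos h₀ = −tan ϕ · tan δ = −tan(-29.8°) × tan(+17.166°) = 0.1769, so h₀ = 1.3929 rad = 79.81°.
Daylight = 2h₀/(2π) × 24.00 h = (1.3929/π) × 24.00 = 10.64 h.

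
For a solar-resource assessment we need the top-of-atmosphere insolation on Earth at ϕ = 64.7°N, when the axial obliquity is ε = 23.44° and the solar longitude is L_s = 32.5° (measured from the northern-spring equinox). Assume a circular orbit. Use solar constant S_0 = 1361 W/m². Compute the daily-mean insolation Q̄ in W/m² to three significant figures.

Q̄ ≈ 332 W/m²

Solar declination: sin δ = sin ε · sin L_s = sin 23.44° × sin 32.5° = 0.21373, so δ = +12.341°.
cos h₀ = −tan(+64.7°) tan(+12.341°) = -0.4628, h₀ = 2.0520 rad.
Bracket: h₀ sin ϕ sin δ + cos ϕ cos δ sin h₀ = 2.0520×0.90408×0.21373 + 0.42736×0.97689×0.88644 = 0.396506 + 0.370074 = 0.766580.
Q̄ = (S_0/π) × [bracket] = (1361/π) × 0.766580 = 332.1 W/m².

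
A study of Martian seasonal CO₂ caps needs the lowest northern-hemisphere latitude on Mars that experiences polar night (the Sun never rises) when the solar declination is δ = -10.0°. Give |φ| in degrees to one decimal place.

Polar night requires cos H₀ = −tan φ tan δ ≥ 1, i.e. tan φ tan δ ≤ −1.
The boundary is |tan φ| · |tan δ| = 1, so |φ| = 90° − |δ| = 90° − 10.0° = 80.0° in the northern hemisphere.

|φ| = 80.0°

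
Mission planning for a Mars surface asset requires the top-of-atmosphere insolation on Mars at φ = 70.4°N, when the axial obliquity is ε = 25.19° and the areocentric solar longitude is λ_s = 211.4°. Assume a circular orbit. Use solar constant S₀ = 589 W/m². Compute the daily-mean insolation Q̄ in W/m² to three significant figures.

Q̄ ≈ 12.8 W/m²

sin δ = sin 25.19° × sin 211.4° = -0.22175, so δ = -12.812°.
cos H₀ = −tan(+70.4°) tan(-12.812°) = 0.6387, H₀ = 0.8780 rad.
Bracket: H₀ sin φ sin δ + cos φ cos δ sin H₀ = 0.8780×0.94206×-0.22175 + 0.33545×0.97510×0.76949 = -0.183416 + 0.251698 = 0.068282.
Q̄ = (S₀/π) × [bracket] = (589/π) × 0.068282 = 12.80 W/m².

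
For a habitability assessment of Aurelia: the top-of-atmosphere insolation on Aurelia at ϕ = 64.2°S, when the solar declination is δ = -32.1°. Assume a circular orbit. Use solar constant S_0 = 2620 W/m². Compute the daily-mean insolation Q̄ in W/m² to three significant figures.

cos h₀ = −tan(-64.2°) tan(-32.100°) = -1.2976 ≤ −1 ⇒ polar day, h₀ = π.
Bracket: h₀ sin ϕ sin δ + cos ϕ cos δ sin h₀ = 3.1416×-0.90032×-0.53140 + 0.43523×0.84712×0.00000 = 1.503036 + 0.000000 = 1.503036.
Q̄ = (S_0/π) × [bracket] = (2620/π) × 1.503036 = 1253 W/m².

Q̄ ≈ 1.25e+03 W/m²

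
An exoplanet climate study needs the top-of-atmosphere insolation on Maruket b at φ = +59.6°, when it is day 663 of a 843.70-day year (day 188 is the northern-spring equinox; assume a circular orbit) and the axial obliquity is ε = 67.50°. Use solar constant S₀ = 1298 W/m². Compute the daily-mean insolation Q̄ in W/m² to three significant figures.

Solar longitude: λ_s = 360° × (663 − 188)/843.70 = 202.679°.
sin δ = sin 67.50° × sin 202.679° = -0.35621, so δ = -20.868°.
cos H₀ = −tan(+59.6°) tan(-20.868°) = 0.6498, H₀ = 0.8635 rad.
Bracket: H₀ sin φ sin δ + cos φ cos δ sin H₀ = 0.8635×0.86251×-0.35621 + 0.50603×0.93440×0.76013 = -0.265297 + 0.359416 = 0.094119.
Q̄ = (S₀/π) × [bracket] = (1298/π) × 0.094119 = 38.89 W/m².

Q̄ ≈ 38.9 W/m²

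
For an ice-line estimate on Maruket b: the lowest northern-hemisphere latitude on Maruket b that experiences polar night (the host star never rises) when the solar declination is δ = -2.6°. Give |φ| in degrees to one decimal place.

|φ| = 87.4°

Polar night requires cos H₀ = −tan φ tan δ ≥ 1, i.e. tan φ tan δ ≤ −1.
The boundary is |tan φ| · |tan δ| = 1, so |φ| = 90° − |δ| = 90° − 2.6° = 87.4° in the northern hemisphere.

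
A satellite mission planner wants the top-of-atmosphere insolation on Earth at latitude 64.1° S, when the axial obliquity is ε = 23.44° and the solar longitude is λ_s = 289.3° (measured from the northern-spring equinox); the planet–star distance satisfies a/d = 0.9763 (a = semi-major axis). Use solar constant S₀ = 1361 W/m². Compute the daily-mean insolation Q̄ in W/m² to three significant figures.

Q̄ ≈ 449 W/m²

Solar declination: sin δ = sin ε · sin λ_s = sin 23.44° × sin 289.3° = -0.37543, so δ = -22.051°.
cos H₀ = −tan(-64.1°) tan(-22.051°) = -0.8342, H₀ = 2.5575 rad.
Bracket: H₀ sin φ sin δ + cos φ cos δ sin H₀ = 2.5575×-0.89956×-0.37543 + 0.43680×0.92685×0.55147 = 0.863724 + 0.223262 = 1.086986.
Inverse-square distance factor (a/d)² = 0.9763² = 0.953162.
Q̄ = (S₀/π) × 0.953162 × [bracket] = (1361/π) × 0.953162 × 1.086986 = 448.8 W/m².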